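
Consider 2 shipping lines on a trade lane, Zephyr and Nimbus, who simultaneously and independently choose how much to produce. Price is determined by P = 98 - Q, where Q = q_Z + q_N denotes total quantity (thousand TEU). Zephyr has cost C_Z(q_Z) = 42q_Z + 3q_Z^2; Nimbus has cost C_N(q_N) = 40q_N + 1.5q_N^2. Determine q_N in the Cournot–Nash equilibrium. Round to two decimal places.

10.46

Zephyr's profit: π_Z = (98 - Q)q_Z - (42q_Z + 3q_Z²). Setting ∂π_Z/∂q_Z = 0: 56 - 8q_Z - (q_N) = 0.
Nimbus's profit: π_N = (98 - Q)q_N - (40q_N + (3/2)q_N²). Setting ∂π_N/∂q_N = 0: 58 - 5q_N - (q_Z) = 0.
Best responses: q_Z = (56 - q_N)/8, q_N = (58 - q_Z)/5.
Solving the pair: q_Z = 74/13, q_N = 136/13.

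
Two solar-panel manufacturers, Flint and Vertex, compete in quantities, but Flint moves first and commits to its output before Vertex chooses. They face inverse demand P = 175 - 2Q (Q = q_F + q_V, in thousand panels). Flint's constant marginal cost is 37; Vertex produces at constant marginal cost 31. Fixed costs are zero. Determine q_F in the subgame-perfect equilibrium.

33

The follower Vertex best-responds to any q_F: π_V = (175 - 2Q)q_V - 31q_V.
Setting the follower's marginal profit to zero, 144 - 2q_F - 4q_V = 0, i.e. q_V = (144 - 2q_F)/4.
Flint substitutes q_V(q_F) into its own profit: π_F = q_F(175 - 2q_F - (144 - 2q_F)/2) - 37q_F = (103 - q_F)q_F - 37q_F.
Leader FOC: 66 - 2q_F = 0, so q_F = 33.
Then q_V = (144 - 2·33)/4 = 39/2.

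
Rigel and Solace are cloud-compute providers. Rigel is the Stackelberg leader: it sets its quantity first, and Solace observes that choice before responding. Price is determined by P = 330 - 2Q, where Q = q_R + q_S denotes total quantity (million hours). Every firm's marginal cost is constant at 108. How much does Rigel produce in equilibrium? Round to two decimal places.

Solve by backward induction. Given q_R, the follower Solace maximises π_S = (330 - 2q_R - 2q_S)q_S - 108q_S.
∂π_S/∂q_S = 222 - 2q_R - 4q_S = 0 gives the reaction function q_S = (222 - 2q_R)/4.
Rigel substitutes q_S(q_R) into its own profit: π_R = q_R(330 - 2q_R - (222 - 2q_R)/2) - 108q_R = (219 - q_R)q_R - 108q_R.
The leader's first-order condition 111 - 2q_R = 0 yields q_R = 111/2.
Then q_S = (222 - 2·(111/2))/4 = 111/4.

55.50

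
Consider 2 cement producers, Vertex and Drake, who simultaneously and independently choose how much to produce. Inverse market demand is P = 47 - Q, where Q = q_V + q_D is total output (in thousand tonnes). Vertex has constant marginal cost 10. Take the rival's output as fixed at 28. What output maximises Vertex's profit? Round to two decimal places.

With the rival's output fixed at 28, Vertex's profit is π_V = (47 - 28 - q_V)q_V - (10q_V) = (19 - q_V)q_V - (10q_V).
∂π_V/∂q_V = 9 - 2q_V = 0, so q_V = 9/2.

4.50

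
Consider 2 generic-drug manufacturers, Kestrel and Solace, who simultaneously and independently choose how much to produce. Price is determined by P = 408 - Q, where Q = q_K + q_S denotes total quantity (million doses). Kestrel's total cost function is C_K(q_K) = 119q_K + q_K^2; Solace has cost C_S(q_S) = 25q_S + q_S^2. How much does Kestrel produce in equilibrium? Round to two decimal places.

Kestrel's profit: π_K = (408 - Q)q_K - (119q_K + q_K²). Setting ∂π_K/∂q_K = 0: 289 - 4q_K - (q_S) = 0.
Solace's profit: π_S = (408 - Q)q_S - (25q_S + q_S²). Setting ∂π_S/∂q_S = 0: 383 - 4q_S - (q_K) = 0.
So q_K = (289 - q_S)/4 and q_S = (383 - q_K)/4.
Substituting one into the other gives q_K = 773/15 and q_S = 1243/15.

51.53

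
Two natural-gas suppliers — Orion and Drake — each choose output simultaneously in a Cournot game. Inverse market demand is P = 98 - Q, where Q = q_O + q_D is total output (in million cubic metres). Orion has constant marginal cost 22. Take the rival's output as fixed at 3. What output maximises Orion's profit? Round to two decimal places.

With the rival's output fixed at 3, Orion's profit is π_O = (98 - 3 - q_O)q_O - (22q_O) = (95 - q_O)q_O - (22q_O).
∂π_O/∂q_O = 73 - 2q_O = 0, so q_O = 73/2.

36.50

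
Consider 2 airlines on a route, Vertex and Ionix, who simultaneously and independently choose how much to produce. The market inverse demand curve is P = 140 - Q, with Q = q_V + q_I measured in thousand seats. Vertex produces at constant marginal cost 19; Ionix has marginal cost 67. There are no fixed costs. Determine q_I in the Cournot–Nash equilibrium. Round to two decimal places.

Vertex's profit: π_V = (140 - Q)q_V - (19q_V). Setting ∂π_V/∂q_V = 0: 121 - 2q_V - (q_I) = 0.
Ionix's profit: π_I = (140 - Q)q_I - (67q_I). Setting ∂π_I/∂q_I = 0: 73 - 2q_I - (q_V) = 0.
So q_V = (121 - q_I)/2 and q_I = (73 - q_V)/2.
Substituting one into the other gives q_V = 169/3 and q_I = 25/3.

8.33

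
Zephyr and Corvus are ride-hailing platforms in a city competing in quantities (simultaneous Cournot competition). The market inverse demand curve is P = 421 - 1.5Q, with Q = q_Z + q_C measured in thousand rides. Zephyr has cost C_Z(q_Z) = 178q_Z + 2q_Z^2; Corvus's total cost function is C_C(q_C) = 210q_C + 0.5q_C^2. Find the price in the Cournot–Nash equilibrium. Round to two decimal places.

Zephyr's profit: π_Z = (421 - 1.5Q)q_Z - (178q_Z + 2q_Z²). Setting ∂π_Z/∂q_Z = 0: 243 - 7q_Z - (3/2)(q_C) = 0.
Corvus's first-order condition: 211 - 4q_C - (3/2)(q_Z) = 0.
Best responses: q_Z = (243 - (3/2)q_C)/7, q_C = (211 - (3/2)q_Z)/4.
Substituting one into the other gives q_Z = 25.4563 and q_C = 43.2039.
Total output Q = 68.6602, so price P = 421 - (3/2)·68.6602 = 318.0097.

318.01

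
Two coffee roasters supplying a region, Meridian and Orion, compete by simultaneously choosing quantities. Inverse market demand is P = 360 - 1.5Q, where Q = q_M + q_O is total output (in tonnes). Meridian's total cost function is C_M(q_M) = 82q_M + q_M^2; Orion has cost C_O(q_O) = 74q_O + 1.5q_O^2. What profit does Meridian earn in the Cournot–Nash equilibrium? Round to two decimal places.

4983.75

Meridian's profit: π_M = (360 - 1.5Q)q_M - (82q_M + q_M²). Setting ∂π_M/∂q_M = 0: 278 - 5q_M - (3/2)(q_O) = 0.
Orion's first-order condition: 286 - 6q_O - (3/2)(q_M) = 0.
So q_M = (278 - (3/2)q_O)/5 and q_O = (286 - (3/2)q_M)/6.
Solving the pair: q_M = 1652/37, q_O = 36.5045.
Price P = 360 - (3/2)·81.1532 = 238.2703.
Meridian's profit: 238.2703·(1652/37) - 82·(1652/37) - (1652/37)² = 4983.7546.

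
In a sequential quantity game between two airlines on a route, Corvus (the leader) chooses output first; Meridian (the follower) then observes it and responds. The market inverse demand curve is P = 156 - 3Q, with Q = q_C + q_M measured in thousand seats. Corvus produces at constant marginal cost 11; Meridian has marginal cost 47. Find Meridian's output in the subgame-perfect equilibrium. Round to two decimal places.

Solve by backward induction. Given q_C, the follower Meridian maximises π_M = (156 - 3q_C - 3q_M)q_M - 47q_M.
∂π_M/∂q_M = 109 - 3q_C - 6q_M = 0 gives the reaction function q_M = (109 - 3q_C)/6.
Corvus substitutes q_M(q_C) into its own profit: π_C = q_C(156 - 3q_C - (109 - 3q_C)/2) - 11q_C = (203/2 - (3/2)q_C)q_C - 11q_C.
Maximising: ∂π_C/∂q_C = 181/2 - 3q_C = 0, giving q_C = 181/6.
Then q_M = (109 - 3·(181/6))/6 = 37/12.

3.08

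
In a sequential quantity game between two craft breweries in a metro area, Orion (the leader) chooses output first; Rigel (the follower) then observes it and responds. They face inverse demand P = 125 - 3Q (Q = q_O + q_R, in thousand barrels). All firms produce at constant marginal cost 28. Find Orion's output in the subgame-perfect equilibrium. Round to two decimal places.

Solve by backward induction. Given q_O, the follower Rigel maximises π_R = (125 - 3q_O - 3q_R)q_R - 28q_R.
∂π_R/∂q_R = 97 - 3q_O - 6q_R = 0 gives the reaction function q_R = (97 - 3q_O)/6.
Orion substitutes q_R(q_O) into its own profit: π_O = q_O(125 - 3q_O - (97 - 3q_O)/2) - 28q_O = (153/2 - (3/2)q_O)q_O - 28q_O.
Maximising: ∂π_O/∂q_O = 97/2 - 3q_O = 0, giving q_O = 97/6.
Then q_R = (97 - 3·(97/6))/6 = 97/12.

16.17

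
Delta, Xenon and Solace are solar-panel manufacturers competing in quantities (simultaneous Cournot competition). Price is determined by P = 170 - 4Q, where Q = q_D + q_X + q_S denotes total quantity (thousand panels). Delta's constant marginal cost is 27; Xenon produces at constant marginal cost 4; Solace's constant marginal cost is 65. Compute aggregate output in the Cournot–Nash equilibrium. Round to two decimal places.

Delta's profit: π_D = (170 - 4Q)q_D - (27q_D). Setting ∂π_D/∂q_D = 0: 143 - 8q_D - 4(q_X + q_S) = 0.
Xenon's profit: π_X = (170 - 4Q)q_X - (4q_X). Setting ∂π_X/∂q_X = 0: 166 - 8q_X - 4(q_D + q_S) = 0.
Solace's profit: π_S = (170 - 4Q)q_S - (65q_S). Setting ∂π_S/∂q_S = 0: 105 - 8q_S - 4(q_D + q_X) = 0.
Adding the 3 conditions: 414 − 8Q − 8Q = 0, i.e. Q = 207/8.
Back-substituting: q_D = (143 − 207/2)/4 = 79/8, q_X = (166 − 207/2)/4 = 125/8, q_S = (105 − 207/2)/4 = 3/8.
Total output Q = 79/8 + 125/8 + 3/8 = 207/8.

25.88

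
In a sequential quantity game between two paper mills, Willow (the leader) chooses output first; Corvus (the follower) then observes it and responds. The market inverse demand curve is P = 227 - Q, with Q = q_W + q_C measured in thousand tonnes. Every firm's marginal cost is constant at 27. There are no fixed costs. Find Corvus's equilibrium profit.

Solve by backward induction. Given q_W, the follower Corvus maximises π_C = (227 - q_W - q_C)q_C - 27q_C.
Follower FOC: 200 - q_W - 2q_C = 0, so q_C(q_W) = (200 - q_W)/2.
The leader anticipates this reaction. Substituting into P = 227 - Q gives P = 127 - (1/2)q_W, so π_W = (127 - (1/2)q_W)q_W - 27q_W.
Maximising: ∂π_W/∂q_W = 100 - q_W = 0, giving q_W = 100.
Then q_C = (200 - 100)/2 = 50.
Price P = 227 - 150 = 77.
Corvus's profit: (77 - 27)·50 = 2500.

2500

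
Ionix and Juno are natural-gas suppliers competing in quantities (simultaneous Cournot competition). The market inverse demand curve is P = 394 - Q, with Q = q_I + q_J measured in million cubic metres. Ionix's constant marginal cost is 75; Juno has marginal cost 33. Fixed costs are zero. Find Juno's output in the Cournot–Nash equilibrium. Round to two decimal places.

134.33

Ionix's profit: π_I = (394 - Q)q_I - (75q_I). Setting ∂π_I/∂q_I = 0: 319 - 2q_I - (q_J) = 0.
Juno's first-order condition: 361 - 2q_J - (q_I) = 0.
Rearranging gives the reaction functions q_I = (319 - q_J)/2 and q_J = (361 - q_I)/2.
Solving the pair: q_I = 277/3, q_J = 403/3.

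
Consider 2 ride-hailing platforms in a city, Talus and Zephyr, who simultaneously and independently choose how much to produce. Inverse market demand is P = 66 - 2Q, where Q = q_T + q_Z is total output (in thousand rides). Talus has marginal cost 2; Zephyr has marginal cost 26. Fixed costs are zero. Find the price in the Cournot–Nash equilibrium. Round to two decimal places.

31.33

Talus's profit: π_T = (66 - 2Q)q_T - (2q_T). Setting ∂π_T/∂q_T = 0: 64 - 4q_T - 2(q_Z) = 0.
Zephyr's first-order condition: 40 - 4q_Z - 2(q_T) = 0.
Rearranging gives the reaction functions q_T = (64 - 2q_Z)/4 and q_Z = (40 - 2q_T)/4.
Substituting one into the other gives q_T = 44/3 and q_Z = 8/3.
Total output Q = 52/3, so price P = 66 - 2·(52/3) = 94/3.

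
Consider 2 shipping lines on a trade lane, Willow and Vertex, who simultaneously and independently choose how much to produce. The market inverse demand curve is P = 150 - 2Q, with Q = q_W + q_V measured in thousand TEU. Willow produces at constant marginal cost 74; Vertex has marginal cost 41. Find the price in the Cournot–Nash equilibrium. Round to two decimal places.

Willow's profit: π_W = (150 - 2Q)q_W - (74q_W). Setting ∂π_W/∂q_W = 0: 76 - 4q_W - 2(q_V) = 0.
Vertex's profit: π_V = (150 - 2Q)q_V - (41q_V). Setting ∂π_V/∂q_V = 0: 109 - 4q_V - 2(q_W) = 0.
Best responses: q_W = (76 - 2q_V)/4, q_V = (109 - 2q_W)/4.
Solving the pair: q_W = 43/6, q_V = 71/3.
Total output Q = 185/6, so price P = 150 - 2·(185/6) = 265/3.

88.33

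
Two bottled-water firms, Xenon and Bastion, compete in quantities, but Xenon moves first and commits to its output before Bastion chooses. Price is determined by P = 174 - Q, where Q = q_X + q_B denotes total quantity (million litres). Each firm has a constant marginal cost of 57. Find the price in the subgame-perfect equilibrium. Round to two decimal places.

86.25

The follower Bastion best-responds to any q_X: π_B = (174 - Q)q_B - 57q_B.
Setting the follower's marginal profit to zero, 117 - q_X - 2q_B = 0, i.e. q_B = (117 - q_X)/2.
The leader anticipates this reaction. Substituting into P = 174 - Q gives P = 231/2 - (1/2)q_X, so π_X = (231/2 - (1/2)q_X)q_X - 57q_X.
The leader's first-order condition 117/2 - q_X = 0 yields q_X = 117/2.
Then q_B = (117 - 117/2)/2 = 117/4.
Total output Q = 351/4, so price P = 174 - 351/4 = 345/4.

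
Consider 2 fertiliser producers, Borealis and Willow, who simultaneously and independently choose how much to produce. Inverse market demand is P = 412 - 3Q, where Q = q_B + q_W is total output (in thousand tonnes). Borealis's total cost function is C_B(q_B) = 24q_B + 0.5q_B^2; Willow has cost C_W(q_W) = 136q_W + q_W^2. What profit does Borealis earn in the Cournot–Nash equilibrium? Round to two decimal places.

Borealis's profit: π_B = (412 - 3Q)q_B - (24q_B + (1/2)q_B²). Setting ∂π_B/∂q_B = 0: 388 - 7q_B - 3(q_W) = 0.
Willow's first-order condition: 276 - 8q_W - 3(q_B) = 0.
So q_B = (388 - 3q_W)/7 and q_W = (276 - 3q_B)/8.
Solving the pair: q_B = 48.4255, q_W = 768/47.
Price P = 412 - 3·64.7660 = 217.7021.
Borealis's profit: 217.7021·48.4255 - 24·48.4255 - (1/2)·48.4255² = 8207.6125.

8207.61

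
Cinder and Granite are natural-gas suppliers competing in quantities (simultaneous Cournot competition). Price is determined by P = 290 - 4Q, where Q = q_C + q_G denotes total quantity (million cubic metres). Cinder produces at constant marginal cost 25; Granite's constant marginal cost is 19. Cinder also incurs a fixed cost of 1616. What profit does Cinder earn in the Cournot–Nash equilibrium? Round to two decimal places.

Cinder's profit: π_C = (290 - 4Q)q_C - (25q_C). Setting ∂π_C/∂q_C = 0: 265 - 8q_C - 4(q_G) = 0.
Granite's profit: π_G = (290 - 4Q)q_G - (19q_G). Setting ∂π_G/∂q_G = 0: 271 - 8q_G - 4(q_C) = 0.
So q_C = (265 - 4q_G)/8 and q_G = (271 - 4q_C)/8.
Substituting one into the other gives q_C = 259/12 and q_G = 277/12.
Price P = 290 - 4·(134/3) = 334/3.
Cinder's profit: (334/3 - 25)·(259/12) - 1616 = 247.3611.

247.36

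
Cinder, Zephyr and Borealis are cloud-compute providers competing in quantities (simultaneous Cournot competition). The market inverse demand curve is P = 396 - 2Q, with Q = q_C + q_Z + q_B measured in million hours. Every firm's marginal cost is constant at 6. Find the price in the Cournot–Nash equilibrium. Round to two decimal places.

Each firm earns π_i = (396 - 2Q)q_i - 6q_i.
First-order condition (treating rivals' output as given): 390 - 4q_i - 2·Σ_{j≠i} q_j = 0.
By symmetry each firm produces the same amount; substituting Σ_{j≠i} q_j = 2q_i yields q_i = 390/8 = 195/4.
Total output Q = 585/4, so price P = 396 - 2·(585/4) = 207/2.

103.50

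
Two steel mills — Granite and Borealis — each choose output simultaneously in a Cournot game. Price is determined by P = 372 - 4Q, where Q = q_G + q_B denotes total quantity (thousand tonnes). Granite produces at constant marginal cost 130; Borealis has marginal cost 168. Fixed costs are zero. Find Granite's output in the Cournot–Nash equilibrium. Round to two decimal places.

23.33

Granite's profit: π_G = (372 - 4Q)q_G - (130q_G). Setting ∂π_G/∂q_G = 0: 242 - 8q_G - 4(q_B) = 0.
Borealis's profit: π_B = (372 - 4Q)q_B - (168q_B). Setting ∂π_B/∂q_B = 0: 204 - 8q_B - 4(q_G) = 0.
Best responses: q_G = (242 - 4q_B)/8, q_B = (204 - 4q_G)/8.
Solving the pair: q_G = 70/3, q_B = 83/6.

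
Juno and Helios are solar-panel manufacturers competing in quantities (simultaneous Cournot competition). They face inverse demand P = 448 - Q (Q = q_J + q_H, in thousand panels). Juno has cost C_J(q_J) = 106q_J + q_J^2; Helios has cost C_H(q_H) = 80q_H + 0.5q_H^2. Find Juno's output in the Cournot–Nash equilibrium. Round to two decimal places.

Juno's profit: π_J = (448 - Q)q_J - (106q_J + q_J²). Setting ∂π_J/∂q_J = 0: 342 - 4q_J - (q_H) = 0.
Helios's profit: π_H = (448 - Q)q_H - (80q_H + (1/2)q_H²). Setting ∂π_H/∂q_H = 0: 368 - 3q_H - (q_J) = 0.
So q_J = (342 - q_H)/4 and q_H = (368 - q_J)/3.
Substituting one into the other gives q_J = 658/11 and q_H = 1130/11.

59.82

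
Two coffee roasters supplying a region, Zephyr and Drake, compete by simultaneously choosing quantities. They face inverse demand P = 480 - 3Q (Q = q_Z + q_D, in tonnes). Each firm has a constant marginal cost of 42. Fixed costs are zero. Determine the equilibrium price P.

188

Each firm earns π_i = (480 - 3Q)q_i - 42q_i.
Setting ∂π_i/∂q_i = 0 with rivals' quantities fixed: 438 - 6q_i - 3q_j = 0.
By symmetry each firm produces the same amount; substituting q_j = q_i yields q_i = 438/9 = 146/3.
Total output Q = 292/3, so price P = 480 - 3·(292/3) = 188.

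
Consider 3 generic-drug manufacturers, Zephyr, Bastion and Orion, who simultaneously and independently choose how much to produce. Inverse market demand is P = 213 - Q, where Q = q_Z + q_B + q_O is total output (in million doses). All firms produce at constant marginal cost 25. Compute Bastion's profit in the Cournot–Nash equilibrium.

2209

Each firm earns π_i = (213 - Q)q_i - 25q_i.
Setting ∂π_i/∂q_i = 0 with rivals' quantities fixed: 188 - 2q_i - Σ_{j≠i} q_j = 0.
By symmetry each firm produces the same amount; substituting Σ_{j≠i} q_j = 2q_i yields q_i = 188/4 = 47.
Price P = 213 - 141 = 72.
Bastion's profit: (72 - 25)·47 = 2209.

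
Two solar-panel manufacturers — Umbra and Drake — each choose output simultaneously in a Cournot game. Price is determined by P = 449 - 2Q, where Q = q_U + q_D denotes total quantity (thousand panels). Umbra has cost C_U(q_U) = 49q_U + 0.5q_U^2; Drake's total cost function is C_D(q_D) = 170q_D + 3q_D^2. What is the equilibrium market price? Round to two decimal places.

Umbra's profit: π_U = (449 - 2Q)q_U - (49q_U + (1/2)q_U²). Setting ∂π_U/∂q_U = 0: 400 - 5q_U - 2(q_D) = 0.
Drake's first-order condition: 279 - 10q_D - 2(q_U) = 0.
Best responses: q_U = (400 - 2q_D)/5, q_D = (279 - 2q_U)/10.
Solving the pair: q_U = 1721/23, q_D = 595/46.
Total output Q = 87.7609, so price P = 449 - 2·87.7609 = 273.4783.

273.48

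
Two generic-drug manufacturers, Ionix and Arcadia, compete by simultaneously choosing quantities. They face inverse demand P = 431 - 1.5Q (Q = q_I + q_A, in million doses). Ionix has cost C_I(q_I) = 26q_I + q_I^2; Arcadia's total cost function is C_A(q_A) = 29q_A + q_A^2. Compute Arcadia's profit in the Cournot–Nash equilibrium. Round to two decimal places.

Ionix's profit: π_I = (431 - 1.5Q)q_I - (26q_I + q_I²). Setting ∂π_I/∂q_I = 0: 405 - 5q_I - (3/2)(q_A) = 0.
Arcadia's first-order condition: 402 - 5q_A - (3/2)(q_I) = 0.
Rearranging gives the reaction functions q_I = (405 - (3/2)q_A)/5 and q_A = (402 - (3/2)q_I)/5.
Solving the pair: q_I = 62.5055, q_A = 61.6484.
Price P = 431 - (3/2)·(1614/13) = 244.7692.
Arcadia's profit: 244.7692·61.6484 - 29·61.6484 - 61.6484² = 9501.2982.

9501.30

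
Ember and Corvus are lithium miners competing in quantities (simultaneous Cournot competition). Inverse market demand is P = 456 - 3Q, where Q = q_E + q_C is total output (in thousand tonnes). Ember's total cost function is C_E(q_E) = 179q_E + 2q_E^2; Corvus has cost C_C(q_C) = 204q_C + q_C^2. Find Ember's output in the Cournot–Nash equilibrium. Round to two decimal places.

20.56

Ember's profit: π_E = (456 - 3Q)q_E - (179q_E + 2q_E²). Setting ∂π_E/∂q_E = 0: 277 - 10q_E - 3(q_C) = 0.
Corvus's profit: π_C = (456 - 3Q)q_C - (204q_C + q_C²). Setting ∂π_C/∂q_C = 0: 252 - 8q_C - 3(q_E) = 0.
So q_E = (277 - 3q_C)/10 and q_C = (252 - 3q_E)/8.
Solving the pair: q_E = 1460/71, q_C = 1689/71.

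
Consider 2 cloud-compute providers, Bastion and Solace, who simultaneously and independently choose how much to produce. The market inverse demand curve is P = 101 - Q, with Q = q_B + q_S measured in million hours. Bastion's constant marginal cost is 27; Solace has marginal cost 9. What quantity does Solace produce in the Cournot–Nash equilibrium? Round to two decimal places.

Bastion's profit: π_B = (101 - Q)q_B - (27q_B). Setting ∂π_B/∂q_B = 0: 74 - 2q_B - (q_S) = 0.
Solace's first-order condition: 92 - 2q_S - (q_B) = 0.
So q_B = (74 - q_S)/2 and q_S = (92 - q_B)/2.
Substituting one into the other gives q_B = 56/3 and q_S = 110/3.

36.67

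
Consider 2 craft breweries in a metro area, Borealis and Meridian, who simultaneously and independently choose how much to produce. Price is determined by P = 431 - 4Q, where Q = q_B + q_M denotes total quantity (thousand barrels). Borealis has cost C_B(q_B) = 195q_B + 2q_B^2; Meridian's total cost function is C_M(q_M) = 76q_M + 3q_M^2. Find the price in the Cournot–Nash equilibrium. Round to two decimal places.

294.16

Borealis's profit: π_B = (431 - 4Q)q_B - (195q_B + 2q_B²). Setting ∂π_B/∂q_B = 0: 236 - 12q_B - 4(q_M) = 0.
Meridian's profit: π_M = (431 - 4Q)q_M - (76q_M + 3q_M²). Setting ∂π_M/∂q_M = 0: 355 - 14q_M - 4(q_B) = 0.
Rearranging gives the reaction functions q_B = (236 - 4q_M)/12 and q_M = (355 - 4q_B)/14.
Solving the pair: q_B = 471/38, q_M = 829/38.
Total output Q = 650/19, so price P = 431 - 4·(650/19) = 294.1579.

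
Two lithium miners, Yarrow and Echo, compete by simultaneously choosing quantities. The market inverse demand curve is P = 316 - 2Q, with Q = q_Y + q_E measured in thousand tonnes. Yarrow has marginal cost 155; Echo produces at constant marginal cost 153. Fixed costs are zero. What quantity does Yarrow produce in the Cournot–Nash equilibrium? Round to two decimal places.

Yarrow's profit: π_Y = (316 - 2Q)q_Y - (155q_Y). Setting ∂π_Y/∂q_Y = 0: 161 - 4q_Y - 2(q_E) = 0.
Echo's profit: π_E = (316 - 2Q)q_E - (153q_E). Setting ∂π_E/∂q_E = 0: 163 - 4q_E - 2(q_Y) = 0.
Rearranging gives the reaction functions q_Y = (161 - 2q_E)/4 and q_E = (163 - 2q_Y)/4.
Substituting one into the other gives q_Y = 53/2 and q_E = 55/2.

26.50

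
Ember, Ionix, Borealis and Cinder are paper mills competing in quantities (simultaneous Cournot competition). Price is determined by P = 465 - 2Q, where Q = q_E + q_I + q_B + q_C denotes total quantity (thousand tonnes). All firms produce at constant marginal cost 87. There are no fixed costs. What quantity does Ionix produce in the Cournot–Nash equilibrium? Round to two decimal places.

37.80

Each firm earns π_i = (465 - 2Q)q_i - 87q_i.
Setting ∂π_i/∂q_i = 0 with rivals' quantities fixed: 378 - 4q_i - 2·Σ_{j≠i} q_j = 0.
By symmetry each firm produces the same amount; substituting Σ_{j≠i} q_j = 3q_i yields q_i = 378/10 = 189/5.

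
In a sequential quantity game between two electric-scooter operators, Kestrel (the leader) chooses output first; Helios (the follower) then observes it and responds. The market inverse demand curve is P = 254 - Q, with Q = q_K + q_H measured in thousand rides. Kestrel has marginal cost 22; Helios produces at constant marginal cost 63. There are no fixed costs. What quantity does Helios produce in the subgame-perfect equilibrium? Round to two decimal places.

27.25

The follower Helios best-responds to any q_K: π_H = (254 - Q)q_H - 63q_H.
∂π_H/∂q_H = 191 - q_K - 2q_H = 0 gives the reaction function q_H = (191 - q_K)/2.
Kestrel substitutes q_H(q_K) into its own profit: π_K = q_K(254 - q_K - (191 - q_K)/2) - 22q_K = (317/2 - (1/2)q_K)q_K - 22q_K.
Leader FOC: 273/2 - q_K = 0, so q_K = 273/2.
Then q_H = (191 - 273/2)/2 = 109/4.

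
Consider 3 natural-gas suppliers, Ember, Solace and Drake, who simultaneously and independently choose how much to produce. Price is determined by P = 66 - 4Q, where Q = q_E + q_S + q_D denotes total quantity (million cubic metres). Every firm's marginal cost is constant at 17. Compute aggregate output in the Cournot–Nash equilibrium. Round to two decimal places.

9.19

Each firm earns π_i = (66 - 4Q)q_i - 17q_i.
Setting ∂π_i/∂q_i = 0 with rivals' quantities fixed: 49 - 8q_i - 4·Σ_{j≠i} q_j = 0.
With identical firms every q_j equals q_i, so Σ_{j≠i} q_j = 2q_i and 49 = 16q_i, giving q_i = 49/16.
Total output Q = 49/16 + 49/16 + 49/16 = 147/16.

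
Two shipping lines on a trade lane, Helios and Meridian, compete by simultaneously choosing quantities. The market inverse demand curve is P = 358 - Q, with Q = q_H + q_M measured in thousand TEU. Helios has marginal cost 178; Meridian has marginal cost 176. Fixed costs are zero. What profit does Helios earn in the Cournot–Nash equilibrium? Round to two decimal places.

Helios's profit: π_H = (358 - Q)q_H - (178q_H). Setting ∂π_H/∂q_H = 0: 180 - 2q_H - (q_M) = 0.
Meridian's first-order condition: 182 - 2q_M - (q_H) = 0.
So q_H = (180 - q_M)/2 and q_M = (182 - q_H)/2.
Substituting one into the other gives q_H = 178/3 and q_M = 184/3.
Price P = 358 - 362/3 = 712/3.
Helios's profit: (712/3 - 178)·(178/3) = 3520.4444.

3520.44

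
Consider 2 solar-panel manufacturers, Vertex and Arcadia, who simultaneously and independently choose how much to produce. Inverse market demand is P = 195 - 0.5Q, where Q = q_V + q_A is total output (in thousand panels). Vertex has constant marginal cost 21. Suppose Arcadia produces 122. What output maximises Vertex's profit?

113

With the rival's output fixed at 122, Vertex's profit is π_V = (195 - (1/2)·122 - (1/2)q_V)q_V - (21q_V) = (134 - (1/2)q_V)q_V - (21q_V).
∂π_V/∂q_V = 113 - q_V = 0, so q_V = 113.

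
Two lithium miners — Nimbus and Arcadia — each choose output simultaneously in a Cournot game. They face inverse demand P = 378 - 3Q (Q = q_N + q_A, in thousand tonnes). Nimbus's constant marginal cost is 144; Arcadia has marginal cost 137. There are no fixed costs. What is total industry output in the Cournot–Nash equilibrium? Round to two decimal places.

52.78

Nimbus's profit: π_N = (378 - 3Q)q_N - (144q_N). Setting ∂π_N/∂q_N = 0: 234 - 6q_N - 3(q_A) = 0.
Arcadia's profit: π_A = (378 - 3Q)q_A - (137q_A). Setting ∂π_A/∂q_A = 0: 241 - 6q_A - 3(q_N) = 0.
Best responses: q_N = (234 - 3q_A)/6, q_A = (241 - 3q_N)/6.
Substituting one into the other gives q_N = 227/9 and q_A = 248/9.
Total output Q = 227/9 + 248/9 = 475/9.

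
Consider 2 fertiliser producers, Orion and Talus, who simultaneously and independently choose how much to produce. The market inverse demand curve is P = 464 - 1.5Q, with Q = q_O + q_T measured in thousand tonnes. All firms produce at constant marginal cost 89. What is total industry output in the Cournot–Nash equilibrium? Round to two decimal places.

166.67

A representative firm's profit is π_i = q_i(464 - 1.5Q) - 89q_i.
Setting ∂π_i/∂q_i = 0 with rivals' quantities fixed: 375 - 3q_i - (3/2)q_j = 0.
By symmetry each firm produces the same amount; substituting q_j = q_i yields q_i = 375/(9/2) = 250/3.
Total output Q = 250/3 + 250/3 = 500/3.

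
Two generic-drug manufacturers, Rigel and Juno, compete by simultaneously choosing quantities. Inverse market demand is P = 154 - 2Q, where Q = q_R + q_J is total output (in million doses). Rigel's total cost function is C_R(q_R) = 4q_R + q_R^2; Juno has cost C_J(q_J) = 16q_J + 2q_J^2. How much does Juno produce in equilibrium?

Rigel's profit: π_R = (154 - 2Q)q_R - (4q_R + q_R²). Setting ∂π_R/∂q_R = 0: 150 - 6q_R - 2(q_J) = 0.
Juno's first-order condition: 138 - 8q_J - 2(q_R) = 0.
Best responses: q_R = (150 - 2q_J)/6, q_J = (138 - 2q_R)/8.
Solving the pair: q_R = 21, q_J = 12.

12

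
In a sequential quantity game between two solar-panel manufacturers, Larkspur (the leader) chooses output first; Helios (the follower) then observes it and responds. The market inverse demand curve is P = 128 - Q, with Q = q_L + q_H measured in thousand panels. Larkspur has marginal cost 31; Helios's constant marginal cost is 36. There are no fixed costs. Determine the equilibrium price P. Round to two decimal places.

56.50

The follower Helios best-responds to any q_L: π_H = (128 - Q)q_H - 36q_H.
Setting the follower's marginal profit to zero, 92 - q_L - 2q_H = 0, i.e. q_H = (92 - q_L)/2.
Larkspur substitutes q_H(q_L) into its own profit: π_L = q_L(128 - q_L - (92 - q_L)/2) - 31q_L = (82 - (1/2)q_L)q_L - 31q_L.
Leader FOC: 51 - q_L = 0, so q_L = 51.
Then q_H = (92 - 51)/2 = 41/2.
Total output Q = 143/2, so price P = 128 - 143/2 = 113/2.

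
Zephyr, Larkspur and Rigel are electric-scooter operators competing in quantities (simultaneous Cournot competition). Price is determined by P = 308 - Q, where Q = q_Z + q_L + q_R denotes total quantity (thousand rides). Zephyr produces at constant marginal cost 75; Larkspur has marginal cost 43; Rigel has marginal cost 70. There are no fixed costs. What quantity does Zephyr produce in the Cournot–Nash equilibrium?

Zephyr's profit: π_Z = (308 - Q)q_Z - (75q_Z). Setting ∂π_Z/∂q_Z = 0: 233 - 2q_Z - (q_L + q_R) = 0.
Larkspur's first-order condition: 265 - 2q_L - (q_Z + q_R) = 0.
Rigel's profit: π_R = (308 - Q)q_R - (70q_R). Setting ∂π_R/∂q_R = 0: 238 - 2q_R - (q_Z + q_L) = 0.
Summing all 3 equations gives 736 − 4Q = 0, hence Q = 184.
Back-substituting: q_Z = (233 − 184) = 49, q_L = (265 − 184) = 81, q_R = (238 − 184) = 54.

49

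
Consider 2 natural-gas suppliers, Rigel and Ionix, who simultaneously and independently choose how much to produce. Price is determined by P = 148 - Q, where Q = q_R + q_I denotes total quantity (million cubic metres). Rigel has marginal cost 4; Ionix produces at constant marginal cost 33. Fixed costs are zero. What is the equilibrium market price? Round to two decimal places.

61.67

Rigel's profit: π_R = (148 - Q)q_R - (4q_R). Setting ∂π_R/∂q_R = 0: 144 - 2q_R - (q_I) = 0.
Ionix's first-order condition: 115 - 2q_I - (q_R) = 0.
So q_R = (144 - q_I)/2 and q_I = (115 - q_R)/2.
Solving the pair: q_R = 173/3, q_I = 86/3.
Total output Q = 259/3, so price P = 148 - 259/3 = 185/3.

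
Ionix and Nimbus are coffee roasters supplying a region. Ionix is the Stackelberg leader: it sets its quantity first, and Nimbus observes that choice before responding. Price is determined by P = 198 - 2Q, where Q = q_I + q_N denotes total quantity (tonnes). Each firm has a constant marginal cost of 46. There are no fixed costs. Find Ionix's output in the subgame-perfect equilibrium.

38

The follower Nimbus best-responds to any q_I: π_N = (198 - 2Q)q_N - 46q_N.
Follower FOC: 152 - 2q_I - 4q_N = 0, so q_N(q_I) = (152 - 2q_I)/4.
The leader anticipates this reaction. Substituting into P = 198 - 2Q gives P = 122 - q_I, so π_I = (122 - q_I)q_I - 46q_I.
Maximising: ∂π_I/∂q_I = 76 - 2q_I = 0, giving q_I = 38.
Then q_N = (152 - 2·38)/4 = 19.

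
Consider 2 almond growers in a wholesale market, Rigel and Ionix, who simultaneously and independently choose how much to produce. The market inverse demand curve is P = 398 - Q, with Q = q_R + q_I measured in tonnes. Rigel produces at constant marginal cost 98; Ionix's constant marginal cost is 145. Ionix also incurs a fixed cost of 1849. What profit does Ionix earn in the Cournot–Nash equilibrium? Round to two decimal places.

2866.11

Rigel's profit: π_R = (398 - Q)q_R - (98q_R). Setting ∂π_R/∂q_R = 0: 300 - 2q_R - (q_I) = 0.
Ionix's first-order condition: 253 - 2q_I - (q_R) = 0.
Rearranging gives the reaction functions q_R = (300 - q_I)/2 and q_I = (253 - q_R)/2.
Solving the pair: q_R = 347/3, q_I = 206/3.
Price P = 398 - 553/3 = 641/3.
Ionix's profit: (641/3 - 145)·(206/3) - 1849 = 2866.1111.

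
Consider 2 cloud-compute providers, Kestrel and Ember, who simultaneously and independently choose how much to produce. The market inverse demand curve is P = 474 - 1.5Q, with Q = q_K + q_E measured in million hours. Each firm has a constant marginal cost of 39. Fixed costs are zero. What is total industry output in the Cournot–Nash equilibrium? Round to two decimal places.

193.33

Each firm earns π_i = (474 - 1.5Q)q_i - 39q_i.
Setting ∂π_i/∂q_i = 0 with rivals' quantities fixed: 435 - 3q_i - (3/2)q_j = 0.
With identical firms every q_j equals q_i, so q_j = q_i and 435 = (9/2)q_i, giving q_i = 290/3.
Total output Q = 290/3 + 290/3 = 580/3.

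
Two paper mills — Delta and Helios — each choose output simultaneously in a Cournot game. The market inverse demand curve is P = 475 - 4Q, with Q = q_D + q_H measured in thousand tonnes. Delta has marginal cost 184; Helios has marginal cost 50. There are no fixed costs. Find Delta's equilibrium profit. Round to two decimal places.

Delta's profit: π_D = (475 - 4Q)q_D - (184q_D). Setting ∂π_D/∂q_D = 0: 291 - 8q_D - 4(q_H) = 0.
Helios's profit: π_H = (475 - 4Q)q_H - (50q_H). Setting ∂π_H/∂q_H = 0: 425 - 8q_H - 4(q_D) = 0.
Best responses: q_D = (291 - 4q_H)/8, q_H = (425 - 4q_D)/8.
Solving the pair: q_D = 157/12, q_H = 559/12.
Price P = 475 - 4·(179/3) = 709/3.
Delta's profit: (709/3 - 184)·(157/12) = 684.6944.

684.69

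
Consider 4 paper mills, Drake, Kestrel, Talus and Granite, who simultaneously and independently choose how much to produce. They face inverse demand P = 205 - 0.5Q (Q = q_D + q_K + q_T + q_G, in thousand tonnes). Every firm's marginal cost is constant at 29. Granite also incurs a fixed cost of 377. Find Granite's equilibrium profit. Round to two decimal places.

Each firm earns π_i = (205 - 0.5Q)q_i - 29q_i.
First-order condition (treating rivals' output as given): 176 - q_i - (1/2)·Σ_{j≠i} q_j = 0.
With identical firms every q_j equals q_i, so Σ_{j≠i} q_j = 3q_i and 176 = (5/2)q_i, giving q_i = 352/5.
Price P = 205 - (1/2)·(1408/5) = 321/5.
Granite's profit: (321/5 - 29)·(352/5) - 377 = 2101.0800.

2101.08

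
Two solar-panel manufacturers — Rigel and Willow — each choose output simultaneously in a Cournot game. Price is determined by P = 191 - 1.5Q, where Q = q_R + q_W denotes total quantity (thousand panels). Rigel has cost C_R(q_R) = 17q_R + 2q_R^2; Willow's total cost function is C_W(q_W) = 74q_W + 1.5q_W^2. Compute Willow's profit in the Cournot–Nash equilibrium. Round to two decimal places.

591.17

Rigel's profit: π_R = (191 - 1.5Q)q_R - (17q_R + 2q_R²). Setting ∂π_R/∂q_R = 0: 174 - 7q_R - (3/2)(q_W) = 0.
Willow's first-order condition: 117 - 6q_W - (3/2)(q_R) = 0.
So q_R = (174 - (3/2)q_W)/7 and q_W = (117 - (3/2)q_R)/6.
Solving the pair: q_R = 1158/53, q_W = 744/53.
Price P = 191 - (3/2)·(1902/53) = 137.1698.
Willow's profit: 137.1698·(744/53) - 74·(744/53) - (3/2)(744/53)² = 591.1741.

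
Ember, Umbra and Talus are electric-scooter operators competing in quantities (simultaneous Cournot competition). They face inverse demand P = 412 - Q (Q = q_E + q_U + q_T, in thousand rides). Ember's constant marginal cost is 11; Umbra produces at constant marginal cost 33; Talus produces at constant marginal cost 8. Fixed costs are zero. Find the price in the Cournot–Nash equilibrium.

116

Ember's profit: π_E = (412 - Q)q_E - (11q_E). Setting ∂π_E/∂q_E = 0: 401 - 2q_E - (q_U + q_T) = 0.
Umbra's profit: π_U = (412 - Q)q_U - (33q_U). Setting ∂π_U/∂q_U = 0: 379 - 2q_U - (q_E + q_T) = 0.
Talus's profit: π_T = (412 - Q)q_T - (8q_T). Setting ∂π_T/∂q_T = 0: 404 - 2q_T - (q_E + q_U) = 0.
Adding the 3 conditions: 1184 − 2Q − 2Q = 0, i.e. Q = 296.
Back-substituting: q_E = (401 − 296) = 105, q_U = (379 − 296) = 83, q_T = (404 − 296) = 108.
Total output Q = 296, so price P = 412 - 296 = 116.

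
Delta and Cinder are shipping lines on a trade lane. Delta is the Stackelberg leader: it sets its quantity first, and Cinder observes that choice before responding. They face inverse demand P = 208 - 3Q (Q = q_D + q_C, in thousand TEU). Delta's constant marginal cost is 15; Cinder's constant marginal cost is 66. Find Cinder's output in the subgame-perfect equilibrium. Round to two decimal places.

The follower Cinder best-responds to any q_D: π_C = (208 - 3Q)q_C - 66q_C.
∂π_C/∂q_C = 142 - 3q_D - 6q_C = 0 gives the reaction function q_C = (142 - 3q_D)/6.
Delta substitutes q_C(q_D) into its own profit: π_D = q_D(208 - 3q_D - (142 - 3q_D)/2) - 15q_D = (137 - (3/2)q_D)q_D - 15q_D.
Leader FOC: 122 - 3q_D = 0, so q_D = 122/3.
Then q_C = (142 - 3·(122/3))/6 = 10/3.

3.33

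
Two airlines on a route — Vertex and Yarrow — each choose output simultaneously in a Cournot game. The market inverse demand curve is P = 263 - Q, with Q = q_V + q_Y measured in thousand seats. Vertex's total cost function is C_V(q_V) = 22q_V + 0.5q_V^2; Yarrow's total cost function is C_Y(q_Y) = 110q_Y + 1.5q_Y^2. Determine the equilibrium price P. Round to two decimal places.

172.29

Vertex's profit: π_V = (263 - Q)q_V - (22q_V + (1/2)q_V²). Setting ∂π_V/∂q_V = 0: 241 - 3q_V - (q_Y) = 0.
Yarrow's first-order condition: 153 - 5q_Y - (q_V) = 0.
Best responses: q_V = (241 - q_Y)/3, q_Y = (153 - q_V)/5.
Substituting one into the other gives q_V = 526/7 and q_Y = 109/7.
Total output Q = 635/7, so price P = 263 - 635/7 = 1206/7.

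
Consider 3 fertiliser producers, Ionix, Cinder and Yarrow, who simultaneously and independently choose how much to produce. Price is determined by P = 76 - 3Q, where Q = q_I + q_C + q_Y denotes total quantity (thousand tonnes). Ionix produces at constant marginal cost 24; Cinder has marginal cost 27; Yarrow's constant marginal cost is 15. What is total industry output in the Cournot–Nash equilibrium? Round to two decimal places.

Ionix's profit: π_I = (76 - 3Q)q_I - (24q_I). Setting ∂π_I/∂q_I = 0: 52 - 6q_I - 3(q_C + q_Y) = 0.
Cinder's profit: π_C = (76 - 3Q)q_C - (27q_C). Setting ∂π_C/∂q_C = 0: 49 - 6q_C - 3(q_I + q_Y) = 0.
Yarrow's profit: π_Y = (76 - 3Q)q_Y - (15q_Y). Setting ∂π_Y/∂q_Y = 0: 61 - 6q_Y - 3(q_I + q_C) = 0.
Summing all 3 equations gives 162 − 12Q = 0, hence Q = 27/2.
Back-substituting: q_I = (52 − 81/2)/3 = 23/6, q_C = (49 − 81/2)/3 = 17/6, q_Y = (61 − 81/2)/3 = 41/6.
Total output Q = 23/6 + 17/6 + 41/6 = 27/2.

13.50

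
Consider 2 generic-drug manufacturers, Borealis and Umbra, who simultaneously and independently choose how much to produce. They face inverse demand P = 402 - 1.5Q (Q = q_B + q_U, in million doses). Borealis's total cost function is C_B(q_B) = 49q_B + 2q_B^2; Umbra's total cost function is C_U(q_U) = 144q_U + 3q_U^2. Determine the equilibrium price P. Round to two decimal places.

Borealis's profit: π_B = (402 - 1.5Q)q_B - (49q_B + 2q_B²). Setting ∂π_B/∂q_B = 0: 353 - 7q_B - (3/2)(q_U) = 0.
Umbra's profit: π_U = (402 - 1.5Q)q_U - (144q_U + 3q_U²). Setting ∂π_U/∂q_U = 0: 258 - 9q_U - (3/2)(q_B) = 0.
So q_B = (353 - (3/2)q_U)/7 and q_U = (258 - (3/2)q_B)/9.
Substituting one into the other gives q_B = 1240/27 and q_U = 1702/81.
Total output Q = 66.9383, so price P = 402 - (3/2)·66.9383 = 301.5926.

301.59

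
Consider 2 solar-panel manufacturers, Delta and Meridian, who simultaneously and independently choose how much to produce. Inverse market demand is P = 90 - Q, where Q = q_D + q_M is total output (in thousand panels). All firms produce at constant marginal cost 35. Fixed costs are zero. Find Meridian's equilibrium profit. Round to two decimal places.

A representative firm's profit is π_i = q_i(90 - Q) - 35q_i.
Setting ∂π_i/∂q_i = 0 with rivals' quantities fixed: 55 - 2q_i - q_j = 0.
With identical firms every q_j equals q_i, so q_j = q_i and 55 = 3q_i, giving q_i = 55/3.
Price P = 90 - 110/3 = 160/3.
Meridian's profit: (160/3 - 35)·(55/3) = 336.1111.

336.11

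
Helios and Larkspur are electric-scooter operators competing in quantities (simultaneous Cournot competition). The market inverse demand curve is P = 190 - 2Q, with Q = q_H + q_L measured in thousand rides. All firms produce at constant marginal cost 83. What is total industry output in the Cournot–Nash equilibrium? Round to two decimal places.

A representative firm's profit is π_i = q_i(190 - 2Q) - 83q_i.
Setting ∂π_i/∂q_i = 0 with rivals' quantities fixed: 107 - 4q_i - 2q_j = 0.
By symmetry each firm produces the same amount; substituting q_j = q_i yields q_i = 107/6.
Total output Q = 107/6 + 107/6 = 107/3.

35.67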